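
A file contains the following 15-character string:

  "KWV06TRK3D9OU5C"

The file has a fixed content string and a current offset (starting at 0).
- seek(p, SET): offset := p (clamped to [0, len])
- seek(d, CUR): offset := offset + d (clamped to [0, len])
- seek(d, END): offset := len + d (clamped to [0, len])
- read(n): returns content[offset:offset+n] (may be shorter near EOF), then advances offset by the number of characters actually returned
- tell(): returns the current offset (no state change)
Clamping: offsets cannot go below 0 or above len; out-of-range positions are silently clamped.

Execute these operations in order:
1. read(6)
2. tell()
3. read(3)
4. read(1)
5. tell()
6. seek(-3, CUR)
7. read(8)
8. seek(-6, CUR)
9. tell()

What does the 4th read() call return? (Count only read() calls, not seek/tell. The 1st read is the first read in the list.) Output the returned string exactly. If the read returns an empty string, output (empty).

After 1 (read(6)): returned 'KWV06T', offset=6
After 2 (tell()): offset=6
After 3 (read(3)): returned 'RK3', offset=9
After 4 (read(1)): returned 'D', offset=10
After 5 (tell()): offset=10
After 6 (seek(-3, CUR)): offset=7
After 7 (read(8)): returned 'K3D9OU5C', offset=15
After 8 (seek(-6, CUR)): offset=9
After 9 (tell()): offset=9

Answer: K3D9OU5C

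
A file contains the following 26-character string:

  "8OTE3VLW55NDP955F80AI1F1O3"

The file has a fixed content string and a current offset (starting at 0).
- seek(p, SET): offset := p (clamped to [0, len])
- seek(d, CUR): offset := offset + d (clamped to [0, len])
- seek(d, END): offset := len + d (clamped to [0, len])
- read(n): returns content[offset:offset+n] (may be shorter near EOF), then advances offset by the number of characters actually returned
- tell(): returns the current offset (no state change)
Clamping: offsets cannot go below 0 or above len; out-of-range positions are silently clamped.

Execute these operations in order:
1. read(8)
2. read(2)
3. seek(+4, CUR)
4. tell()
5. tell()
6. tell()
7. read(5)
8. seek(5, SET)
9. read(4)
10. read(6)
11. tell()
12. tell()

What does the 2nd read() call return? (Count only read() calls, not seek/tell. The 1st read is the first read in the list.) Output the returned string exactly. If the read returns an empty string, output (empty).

Answer: 55

Derivation:
After 1 (read(8)): returned '8OTE3VLW', offset=8
After 2 (read(2)): returned '55', offset=10
After 3 (seek(+4, CUR)): offset=14
After 4 (tell()): offset=14
After 5 (tell()): offset=14
After 6 (tell()): offset=14
After 7 (read(5)): returned '55F80', offset=19
After 8 (seek(5, SET)): offset=5
After 9 (read(4)): returned 'VLW5', offset=9
After 10 (read(6)): returned '5NDP95', offset=15
After 11 (tell()): offset=15
After 12 (tell()): offset=15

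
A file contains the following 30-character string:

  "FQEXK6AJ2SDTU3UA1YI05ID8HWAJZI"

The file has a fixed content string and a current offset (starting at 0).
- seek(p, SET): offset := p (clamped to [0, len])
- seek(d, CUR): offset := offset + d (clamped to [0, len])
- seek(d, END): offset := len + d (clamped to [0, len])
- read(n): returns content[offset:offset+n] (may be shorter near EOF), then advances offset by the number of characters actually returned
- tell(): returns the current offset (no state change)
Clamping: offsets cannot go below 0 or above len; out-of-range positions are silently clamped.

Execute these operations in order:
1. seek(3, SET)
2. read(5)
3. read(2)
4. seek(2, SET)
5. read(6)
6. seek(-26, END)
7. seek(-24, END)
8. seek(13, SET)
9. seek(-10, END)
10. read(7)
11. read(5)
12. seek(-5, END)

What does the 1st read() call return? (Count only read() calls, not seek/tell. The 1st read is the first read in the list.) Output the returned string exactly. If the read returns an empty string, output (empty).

Answer: XK6AJ

Derivation:
After 1 (seek(3, SET)): offset=3
After 2 (read(5)): returned 'XK6AJ', offset=8
After 3 (read(2)): returned '2S', offset=10
After 4 (seek(2, SET)): offset=2
After 5 (read(6)): returned 'EXK6AJ', offset=8
After 6 (seek(-26, END)): offset=4
After 7 (seek(-24, END)): offset=6
After 8 (seek(13, SET)): offset=13
After 9 (seek(-10, END)): offset=20
After 10 (read(7)): returned '5ID8HWA', offset=27
After 11 (read(5)): returned 'JZI', offset=30
After 12 (seek(-5, END)): offset=25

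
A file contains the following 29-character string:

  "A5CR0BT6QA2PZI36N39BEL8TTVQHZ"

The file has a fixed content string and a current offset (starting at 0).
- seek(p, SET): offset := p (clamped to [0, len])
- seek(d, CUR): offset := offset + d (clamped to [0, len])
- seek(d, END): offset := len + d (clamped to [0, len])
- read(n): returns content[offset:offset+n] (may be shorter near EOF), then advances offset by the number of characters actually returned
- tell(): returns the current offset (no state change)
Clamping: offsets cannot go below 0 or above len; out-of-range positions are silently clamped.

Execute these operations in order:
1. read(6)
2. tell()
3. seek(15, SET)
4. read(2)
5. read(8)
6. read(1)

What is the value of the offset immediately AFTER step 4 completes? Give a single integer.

Answer: 17

Derivation:
After 1 (read(6)): returned 'A5CR0B', offset=6
After 2 (tell()): offset=6
After 3 (seek(15, SET)): offset=15
After 4 (read(2)): returned '6N', offset=17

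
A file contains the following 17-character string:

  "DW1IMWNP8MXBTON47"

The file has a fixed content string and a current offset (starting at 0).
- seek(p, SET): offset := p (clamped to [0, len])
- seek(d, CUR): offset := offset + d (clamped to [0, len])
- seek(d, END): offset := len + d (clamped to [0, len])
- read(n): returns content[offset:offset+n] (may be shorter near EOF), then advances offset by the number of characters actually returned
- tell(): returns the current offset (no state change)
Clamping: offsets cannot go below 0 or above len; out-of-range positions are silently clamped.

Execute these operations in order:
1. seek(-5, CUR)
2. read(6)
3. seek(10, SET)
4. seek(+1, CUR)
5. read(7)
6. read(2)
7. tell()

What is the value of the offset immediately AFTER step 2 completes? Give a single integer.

Answer: 6

Derivation:
After 1 (seek(-5, CUR)): offset=0
After 2 (read(6)): returned 'DW1IMW', offset=6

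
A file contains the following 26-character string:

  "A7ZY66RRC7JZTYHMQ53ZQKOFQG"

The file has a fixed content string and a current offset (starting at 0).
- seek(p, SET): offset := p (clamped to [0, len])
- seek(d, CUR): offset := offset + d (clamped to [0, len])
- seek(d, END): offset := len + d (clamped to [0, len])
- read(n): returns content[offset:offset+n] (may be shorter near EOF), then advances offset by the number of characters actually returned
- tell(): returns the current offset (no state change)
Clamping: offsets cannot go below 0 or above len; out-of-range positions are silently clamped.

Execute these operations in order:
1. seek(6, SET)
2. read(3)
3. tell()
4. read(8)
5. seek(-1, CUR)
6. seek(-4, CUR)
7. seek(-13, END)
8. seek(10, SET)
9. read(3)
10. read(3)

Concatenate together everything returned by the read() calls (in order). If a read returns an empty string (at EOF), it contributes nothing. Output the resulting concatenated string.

Answer: RRC7JZTYHMQJZTYHM

Derivation:
After 1 (seek(6, SET)): offset=6
After 2 (read(3)): returned 'RRC', offset=9
After 3 (tell()): offset=9
After 4 (read(8)): returned '7JZTYHMQ', offset=17
After 5 (seek(-1, CUR)): offset=16
After 6 (seek(-4, CUR)): offset=12
After 7 (seek(-13, END)): offset=13
After 8 (seek(10, SET)): offset=10
After 9 (read(3)): returned 'JZT', offset=13
After 10 (read(3)): returned 'YHM', offset=16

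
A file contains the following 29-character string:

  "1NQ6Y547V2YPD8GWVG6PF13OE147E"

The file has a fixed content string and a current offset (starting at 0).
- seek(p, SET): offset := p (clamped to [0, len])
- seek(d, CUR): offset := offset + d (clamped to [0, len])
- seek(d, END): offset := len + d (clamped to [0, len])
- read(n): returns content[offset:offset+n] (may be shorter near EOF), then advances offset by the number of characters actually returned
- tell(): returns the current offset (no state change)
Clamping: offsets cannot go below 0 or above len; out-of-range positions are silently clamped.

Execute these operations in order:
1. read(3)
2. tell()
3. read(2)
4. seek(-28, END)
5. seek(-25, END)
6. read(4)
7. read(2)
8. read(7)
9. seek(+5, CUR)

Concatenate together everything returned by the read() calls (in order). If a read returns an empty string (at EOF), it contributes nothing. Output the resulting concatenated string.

Answer: 1NQ6YY547V2YPD8GWV

Derivation:
After 1 (read(3)): returned '1NQ', offset=3
After 2 (tell()): offset=3
After 3 (read(2)): returned '6Y', offset=5
After 4 (seek(-28, END)): offset=1
After 5 (seek(-25, END)): offset=4
After 6 (read(4)): returned 'Y547', offset=8
After 7 (read(2)): returned 'V2', offset=10
After 8 (read(7)): returned 'YPD8GWV', offset=17
After 9 (seek(+5, CUR)): offset=22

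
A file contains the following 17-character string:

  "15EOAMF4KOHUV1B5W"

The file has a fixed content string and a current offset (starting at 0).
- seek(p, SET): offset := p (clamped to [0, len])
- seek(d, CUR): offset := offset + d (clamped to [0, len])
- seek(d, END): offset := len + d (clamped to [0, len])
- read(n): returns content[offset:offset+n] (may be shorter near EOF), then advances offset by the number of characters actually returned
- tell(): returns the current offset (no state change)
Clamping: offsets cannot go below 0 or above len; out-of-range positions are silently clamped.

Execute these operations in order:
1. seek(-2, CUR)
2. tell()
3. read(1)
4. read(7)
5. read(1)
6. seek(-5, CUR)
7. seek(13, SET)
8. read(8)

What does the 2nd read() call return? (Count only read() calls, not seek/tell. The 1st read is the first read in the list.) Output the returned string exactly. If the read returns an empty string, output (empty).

After 1 (seek(-2, CUR)): offset=0
After 2 (tell()): offset=0
After 3 (read(1)): returned '1', offset=1
After 4 (read(7)): returned '5EOAMF4', offset=8
After 5 (read(1)): returned 'K', offset=9
After 6 (seek(-5, CUR)): offset=4
After 7 (seek(13, SET)): offset=13
After 8 (read(8)): returned '1B5W', offset=17

Answer: 5EOAMF4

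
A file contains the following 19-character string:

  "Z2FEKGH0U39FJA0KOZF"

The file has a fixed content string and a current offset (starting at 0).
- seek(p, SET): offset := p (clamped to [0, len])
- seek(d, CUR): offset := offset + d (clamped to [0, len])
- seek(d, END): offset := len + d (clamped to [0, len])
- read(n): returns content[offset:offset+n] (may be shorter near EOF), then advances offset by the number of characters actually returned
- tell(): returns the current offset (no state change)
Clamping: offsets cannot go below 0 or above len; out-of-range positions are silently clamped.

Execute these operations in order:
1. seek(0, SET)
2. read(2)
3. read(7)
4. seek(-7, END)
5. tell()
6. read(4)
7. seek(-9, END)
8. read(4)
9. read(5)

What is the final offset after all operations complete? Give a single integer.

After 1 (seek(0, SET)): offset=0
After 2 (read(2)): returned 'Z2', offset=2
After 3 (read(7)): returned 'FEKGH0U', offset=9
After 4 (seek(-7, END)): offset=12
After 5 (tell()): offset=12
After 6 (read(4)): returned 'JA0K', offset=16
After 7 (seek(-9, END)): offset=10
After 8 (read(4)): returned '9FJA', offset=14
After 9 (read(5)): returned '0KOZF', offset=19

Answer: 19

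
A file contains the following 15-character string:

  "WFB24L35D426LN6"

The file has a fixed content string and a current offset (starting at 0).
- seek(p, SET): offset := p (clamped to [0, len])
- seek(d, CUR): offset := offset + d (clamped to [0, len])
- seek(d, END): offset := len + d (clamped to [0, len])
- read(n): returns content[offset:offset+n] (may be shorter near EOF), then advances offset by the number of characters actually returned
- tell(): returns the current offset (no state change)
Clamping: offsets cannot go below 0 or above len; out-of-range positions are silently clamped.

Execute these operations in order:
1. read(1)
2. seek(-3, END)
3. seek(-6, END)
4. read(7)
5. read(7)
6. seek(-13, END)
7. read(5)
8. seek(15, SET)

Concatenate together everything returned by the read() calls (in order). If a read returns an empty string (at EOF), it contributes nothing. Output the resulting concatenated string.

Answer: W426LN6B24L3

Derivation:
After 1 (read(1)): returned 'W', offset=1
After 2 (seek(-3, END)): offset=12
After 3 (seek(-6, END)): offset=9
After 4 (read(7)): returned '426LN6', offset=15
After 5 (read(7)): returned '', offset=15
After 6 (seek(-13, END)): offset=2
After 7 (read(5)): returned 'B24L3', offset=7
After 8 (seek(15, SET)): offset=15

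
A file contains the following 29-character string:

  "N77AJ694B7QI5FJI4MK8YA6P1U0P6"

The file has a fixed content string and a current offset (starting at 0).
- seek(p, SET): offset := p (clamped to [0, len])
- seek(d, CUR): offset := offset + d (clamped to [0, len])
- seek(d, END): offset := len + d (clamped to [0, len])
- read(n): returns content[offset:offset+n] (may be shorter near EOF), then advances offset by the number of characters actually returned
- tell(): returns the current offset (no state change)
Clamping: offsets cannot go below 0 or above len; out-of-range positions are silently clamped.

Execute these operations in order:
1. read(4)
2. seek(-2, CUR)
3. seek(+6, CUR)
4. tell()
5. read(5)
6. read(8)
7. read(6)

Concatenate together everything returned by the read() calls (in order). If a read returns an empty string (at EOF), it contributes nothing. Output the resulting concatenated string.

After 1 (read(4)): returned 'N77A', offset=4
After 2 (seek(-2, CUR)): offset=2
After 3 (seek(+6, CUR)): offset=8
After 4 (tell()): offset=8
After 5 (read(5)): returned 'B7QI5', offset=13
After 6 (read(8)): returned 'FJI4MK8Y', offset=21
After 7 (read(6)): returned 'A6P1U0', offset=27

Answer: N77AB7QI5FJI4MK8YA6P1U0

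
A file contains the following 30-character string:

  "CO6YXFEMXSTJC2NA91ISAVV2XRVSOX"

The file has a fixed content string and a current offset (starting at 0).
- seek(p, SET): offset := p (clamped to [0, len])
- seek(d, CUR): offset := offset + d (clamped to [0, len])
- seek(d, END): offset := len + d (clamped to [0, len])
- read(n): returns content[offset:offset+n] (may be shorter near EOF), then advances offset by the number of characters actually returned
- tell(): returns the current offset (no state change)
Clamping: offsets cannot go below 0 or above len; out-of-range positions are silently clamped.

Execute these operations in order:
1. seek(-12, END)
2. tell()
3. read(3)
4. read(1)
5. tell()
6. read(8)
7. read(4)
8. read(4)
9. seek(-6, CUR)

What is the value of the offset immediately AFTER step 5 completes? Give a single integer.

Answer: 22

Derivation:
After 1 (seek(-12, END)): offset=18
After 2 (tell()): offset=18
After 3 (read(3)): returned 'ISA', offset=21
After 4 (read(1)): returned 'V', offset=22
After 5 (tell()): offset=22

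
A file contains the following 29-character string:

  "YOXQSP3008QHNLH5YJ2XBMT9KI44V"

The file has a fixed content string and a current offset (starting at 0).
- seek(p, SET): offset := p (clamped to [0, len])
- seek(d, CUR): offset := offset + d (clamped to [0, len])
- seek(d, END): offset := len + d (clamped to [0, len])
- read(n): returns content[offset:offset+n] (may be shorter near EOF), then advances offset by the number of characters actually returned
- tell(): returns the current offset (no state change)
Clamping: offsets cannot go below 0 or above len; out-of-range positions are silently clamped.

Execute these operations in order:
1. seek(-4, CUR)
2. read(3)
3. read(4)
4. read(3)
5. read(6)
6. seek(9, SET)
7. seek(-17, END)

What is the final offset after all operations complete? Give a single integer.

After 1 (seek(-4, CUR)): offset=0
After 2 (read(3)): returned 'YOX', offset=3
After 3 (read(4)): returned 'QSP3', offset=7
After 4 (read(3)): returned '008', offset=10
After 5 (read(6)): returned 'QHNLH5', offset=16
After 6 (seek(9, SET)): offset=9
After 7 (seek(-17, END)): offset=12

Answer: 12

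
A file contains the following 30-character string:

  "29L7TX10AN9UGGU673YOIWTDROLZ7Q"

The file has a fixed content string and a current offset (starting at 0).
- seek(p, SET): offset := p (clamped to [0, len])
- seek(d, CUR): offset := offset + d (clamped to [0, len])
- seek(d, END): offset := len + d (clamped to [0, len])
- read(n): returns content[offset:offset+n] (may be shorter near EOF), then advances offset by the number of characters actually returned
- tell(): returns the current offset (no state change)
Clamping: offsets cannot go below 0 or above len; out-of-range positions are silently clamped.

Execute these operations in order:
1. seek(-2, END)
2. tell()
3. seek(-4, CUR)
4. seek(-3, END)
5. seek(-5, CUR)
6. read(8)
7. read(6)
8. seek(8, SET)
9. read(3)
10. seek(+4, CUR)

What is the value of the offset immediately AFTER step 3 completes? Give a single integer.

Answer: 24

Derivation:
After 1 (seek(-2, END)): offset=28
After 2 (tell()): offset=28
After 3 (seek(-4, CUR)): offset=24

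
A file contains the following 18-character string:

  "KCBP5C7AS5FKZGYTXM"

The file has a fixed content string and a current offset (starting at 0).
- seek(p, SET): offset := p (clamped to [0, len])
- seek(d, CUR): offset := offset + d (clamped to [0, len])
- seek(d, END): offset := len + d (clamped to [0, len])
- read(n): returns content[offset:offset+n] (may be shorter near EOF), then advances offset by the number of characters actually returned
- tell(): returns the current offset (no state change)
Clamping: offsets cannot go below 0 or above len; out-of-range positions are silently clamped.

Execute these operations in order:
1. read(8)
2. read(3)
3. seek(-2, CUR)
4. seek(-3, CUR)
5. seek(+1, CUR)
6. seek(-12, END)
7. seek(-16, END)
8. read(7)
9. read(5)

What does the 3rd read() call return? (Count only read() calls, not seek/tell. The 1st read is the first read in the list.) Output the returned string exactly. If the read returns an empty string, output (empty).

Answer: BP5C7AS

Derivation:
After 1 (read(8)): returned 'KCBP5C7A', offset=8
After 2 (read(3)): returned 'S5F', offset=11
After 3 (seek(-2, CUR)): offset=9
After 4 (seek(-3, CUR)): offset=6
After 5 (seek(+1, CUR)): offset=7
After 6 (seek(-12, END)): offset=6
After 7 (seek(-16, END)): offset=2
After 8 (read(7)): returned 'BP5C7AS', offset=9
After 9 (read(5)): returned '5FKZG', offset=14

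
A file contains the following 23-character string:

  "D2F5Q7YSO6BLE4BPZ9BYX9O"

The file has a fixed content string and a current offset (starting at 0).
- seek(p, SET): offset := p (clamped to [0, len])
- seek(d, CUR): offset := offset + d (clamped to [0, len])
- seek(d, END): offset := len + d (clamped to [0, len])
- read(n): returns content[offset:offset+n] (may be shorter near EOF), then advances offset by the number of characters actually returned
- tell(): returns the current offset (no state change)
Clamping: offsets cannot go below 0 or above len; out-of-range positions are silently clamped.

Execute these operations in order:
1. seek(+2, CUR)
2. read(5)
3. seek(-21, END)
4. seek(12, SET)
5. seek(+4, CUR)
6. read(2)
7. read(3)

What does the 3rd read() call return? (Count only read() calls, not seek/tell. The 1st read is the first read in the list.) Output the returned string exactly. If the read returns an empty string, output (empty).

Answer: BYX

Derivation:
After 1 (seek(+2, CUR)): offset=2
After 2 (read(5)): returned 'F5Q7Y', offset=7
After 3 (seek(-21, END)): offset=2
After 4 (seek(12, SET)): offset=12
After 5 (seek(+4, CUR)): offset=16
After 6 (read(2)): returned 'Z9', offset=18
After 7 (read(3)): returned 'BYX', offset=21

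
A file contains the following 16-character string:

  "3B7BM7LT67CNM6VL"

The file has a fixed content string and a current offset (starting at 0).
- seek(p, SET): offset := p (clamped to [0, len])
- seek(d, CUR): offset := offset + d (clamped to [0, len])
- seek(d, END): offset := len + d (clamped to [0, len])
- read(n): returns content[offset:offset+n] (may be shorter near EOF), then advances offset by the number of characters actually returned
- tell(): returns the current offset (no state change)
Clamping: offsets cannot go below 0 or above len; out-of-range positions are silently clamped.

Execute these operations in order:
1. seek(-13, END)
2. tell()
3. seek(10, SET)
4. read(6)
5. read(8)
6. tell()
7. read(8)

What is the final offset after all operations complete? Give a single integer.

After 1 (seek(-13, END)): offset=3
After 2 (tell()): offset=3
After 3 (seek(10, SET)): offset=10
After 4 (read(6)): returned 'CNM6VL', offset=16
After 5 (read(8)): returned '', offset=16
After 6 (tell()): offset=16
After 7 (read(8)): returned '', offset=16

Answer: 16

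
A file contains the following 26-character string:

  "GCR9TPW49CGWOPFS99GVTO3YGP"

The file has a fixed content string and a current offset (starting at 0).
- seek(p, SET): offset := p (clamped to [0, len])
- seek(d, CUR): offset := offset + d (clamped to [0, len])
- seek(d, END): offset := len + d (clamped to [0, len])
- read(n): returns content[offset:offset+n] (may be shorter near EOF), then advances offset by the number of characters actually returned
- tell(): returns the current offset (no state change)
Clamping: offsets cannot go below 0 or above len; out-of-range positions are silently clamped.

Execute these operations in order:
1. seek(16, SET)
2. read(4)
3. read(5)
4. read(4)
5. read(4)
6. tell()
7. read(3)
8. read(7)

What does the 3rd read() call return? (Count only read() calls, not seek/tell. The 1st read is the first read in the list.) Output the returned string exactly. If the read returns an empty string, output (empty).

Answer: P

Derivation:
After 1 (seek(16, SET)): offset=16
After 2 (read(4)): returned '99GV', offset=20
After 3 (read(5)): returned 'TO3YG', offset=25
After 4 (read(4)): returned 'P', offset=26
After 5 (read(4)): returned '', offset=26
After 6 (tell()): offset=26
After 7 (read(3)): returned '', offset=26
After 8 (read(7)): returned '', offset=26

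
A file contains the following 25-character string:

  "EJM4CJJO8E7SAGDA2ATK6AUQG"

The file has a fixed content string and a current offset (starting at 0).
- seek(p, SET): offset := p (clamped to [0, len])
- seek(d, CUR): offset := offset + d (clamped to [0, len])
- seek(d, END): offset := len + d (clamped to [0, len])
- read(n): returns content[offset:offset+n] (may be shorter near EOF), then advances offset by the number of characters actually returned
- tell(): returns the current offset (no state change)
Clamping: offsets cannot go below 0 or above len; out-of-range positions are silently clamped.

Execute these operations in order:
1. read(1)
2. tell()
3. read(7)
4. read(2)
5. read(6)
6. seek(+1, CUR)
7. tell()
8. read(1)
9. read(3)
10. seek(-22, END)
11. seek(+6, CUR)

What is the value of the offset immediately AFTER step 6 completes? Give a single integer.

After 1 (read(1)): returned 'E', offset=1
After 2 (tell()): offset=1
After 3 (read(7)): returned 'JM4CJJO', offset=8
After 4 (read(2)): returned '8E', offset=10
After 5 (read(6)): returned '7SAGDA', offset=16
After 6 (seek(+1, CUR)): offset=17

Answer: 17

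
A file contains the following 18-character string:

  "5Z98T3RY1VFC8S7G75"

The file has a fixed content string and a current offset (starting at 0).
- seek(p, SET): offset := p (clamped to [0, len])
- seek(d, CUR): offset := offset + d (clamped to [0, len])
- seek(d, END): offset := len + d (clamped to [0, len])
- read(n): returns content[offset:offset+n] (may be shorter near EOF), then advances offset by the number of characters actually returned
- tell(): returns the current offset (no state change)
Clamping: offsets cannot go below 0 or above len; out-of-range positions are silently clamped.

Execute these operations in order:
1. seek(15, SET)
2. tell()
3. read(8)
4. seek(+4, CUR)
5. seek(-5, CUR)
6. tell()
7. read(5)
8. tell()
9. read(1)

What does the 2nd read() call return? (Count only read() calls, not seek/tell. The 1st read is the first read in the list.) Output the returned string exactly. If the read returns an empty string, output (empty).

After 1 (seek(15, SET)): offset=15
After 2 (tell()): offset=15
After 3 (read(8)): returned 'G75', offset=18
After 4 (seek(+4, CUR)): offset=18
After 5 (seek(-5, CUR)): offset=13
After 6 (tell()): offset=13
After 7 (read(5)): returned 'S7G75', offset=18
After 8 (tell()): offset=18
After 9 (read(1)): returned '', offset=18

Answer: S7G75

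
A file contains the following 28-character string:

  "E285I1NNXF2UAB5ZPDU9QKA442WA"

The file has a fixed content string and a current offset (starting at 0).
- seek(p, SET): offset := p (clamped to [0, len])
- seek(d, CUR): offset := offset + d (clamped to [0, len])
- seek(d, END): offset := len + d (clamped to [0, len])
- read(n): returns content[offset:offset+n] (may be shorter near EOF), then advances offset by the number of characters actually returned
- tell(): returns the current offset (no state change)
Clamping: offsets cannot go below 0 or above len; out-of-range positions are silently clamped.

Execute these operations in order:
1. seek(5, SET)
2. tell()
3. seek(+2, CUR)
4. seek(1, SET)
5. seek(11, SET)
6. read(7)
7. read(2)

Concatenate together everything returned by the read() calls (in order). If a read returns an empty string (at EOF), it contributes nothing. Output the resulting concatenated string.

After 1 (seek(5, SET)): offset=5
After 2 (tell()): offset=5
After 3 (seek(+2, CUR)): offset=7
After 4 (seek(1, SET)): offset=1
After 5 (seek(11, SET)): offset=11
After 6 (read(7)): returned 'UAB5ZPD', offset=18
After 7 (read(2)): returned 'U9', offset=20

Answer: UAB5ZPDU9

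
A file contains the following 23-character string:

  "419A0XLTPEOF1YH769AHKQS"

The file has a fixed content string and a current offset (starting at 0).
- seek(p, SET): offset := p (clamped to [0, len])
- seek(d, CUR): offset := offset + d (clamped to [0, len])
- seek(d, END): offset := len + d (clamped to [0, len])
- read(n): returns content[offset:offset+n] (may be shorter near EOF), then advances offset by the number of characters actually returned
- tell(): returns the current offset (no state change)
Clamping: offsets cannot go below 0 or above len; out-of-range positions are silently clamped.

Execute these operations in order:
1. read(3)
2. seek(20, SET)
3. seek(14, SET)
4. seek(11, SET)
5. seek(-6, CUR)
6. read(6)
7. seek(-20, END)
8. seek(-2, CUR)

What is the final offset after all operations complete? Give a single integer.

After 1 (read(3)): returned '419', offset=3
After 2 (seek(20, SET)): offset=20
After 3 (seek(14, SET)): offset=14
After 4 (seek(11, SET)): offset=11
After 5 (seek(-6, CUR)): offset=5
After 6 (read(6)): returned 'XLTPEO', offset=11
After 7 (seek(-20, END)): offset=3
After 8 (seek(-2, CUR)): offset=1

Answer: 1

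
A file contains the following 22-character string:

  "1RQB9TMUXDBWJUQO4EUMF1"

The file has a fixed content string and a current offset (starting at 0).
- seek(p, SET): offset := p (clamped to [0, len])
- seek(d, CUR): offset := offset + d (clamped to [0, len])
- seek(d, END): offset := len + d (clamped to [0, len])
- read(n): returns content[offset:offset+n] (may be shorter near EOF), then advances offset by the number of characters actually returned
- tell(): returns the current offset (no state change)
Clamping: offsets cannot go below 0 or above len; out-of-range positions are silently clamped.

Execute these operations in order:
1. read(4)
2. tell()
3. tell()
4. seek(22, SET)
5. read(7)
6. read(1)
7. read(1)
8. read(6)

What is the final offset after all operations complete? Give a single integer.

Answer: 22

Derivation:
After 1 (read(4)): returned '1RQB', offset=4
After 2 (tell()): offset=4
After 3 (tell()): offset=4
After 4 (seek(22, SET)): offset=22
After 5 (read(7)): returned '', offset=22
After 6 (read(1)): returned '', offset=22
After 7 (read(1)): returned '', offset=22
After 8 (read(6)): returned '', offset=22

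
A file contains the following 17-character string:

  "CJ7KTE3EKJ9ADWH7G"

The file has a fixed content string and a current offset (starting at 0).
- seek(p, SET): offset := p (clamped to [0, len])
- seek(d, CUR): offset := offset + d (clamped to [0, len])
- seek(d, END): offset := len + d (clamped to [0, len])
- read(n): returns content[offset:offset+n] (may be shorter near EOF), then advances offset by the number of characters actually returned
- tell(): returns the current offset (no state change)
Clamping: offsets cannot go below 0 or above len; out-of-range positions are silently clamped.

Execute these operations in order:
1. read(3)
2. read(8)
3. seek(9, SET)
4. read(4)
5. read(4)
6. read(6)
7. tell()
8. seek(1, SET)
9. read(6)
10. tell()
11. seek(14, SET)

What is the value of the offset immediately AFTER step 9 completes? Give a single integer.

After 1 (read(3)): returned 'CJ7', offset=3
After 2 (read(8)): returned 'KTE3EKJ9', offset=11
After 3 (seek(9, SET)): offset=9
After 4 (read(4)): returned 'J9AD', offset=13
After 5 (read(4)): returned 'WH7G', offset=17
After 6 (read(6)): returned '', offset=17
After 7 (tell()): offset=17
After 8 (seek(1, SET)): offset=1
After 9 (read(6)): returned 'J7KTE3', offset=7

Answer: 7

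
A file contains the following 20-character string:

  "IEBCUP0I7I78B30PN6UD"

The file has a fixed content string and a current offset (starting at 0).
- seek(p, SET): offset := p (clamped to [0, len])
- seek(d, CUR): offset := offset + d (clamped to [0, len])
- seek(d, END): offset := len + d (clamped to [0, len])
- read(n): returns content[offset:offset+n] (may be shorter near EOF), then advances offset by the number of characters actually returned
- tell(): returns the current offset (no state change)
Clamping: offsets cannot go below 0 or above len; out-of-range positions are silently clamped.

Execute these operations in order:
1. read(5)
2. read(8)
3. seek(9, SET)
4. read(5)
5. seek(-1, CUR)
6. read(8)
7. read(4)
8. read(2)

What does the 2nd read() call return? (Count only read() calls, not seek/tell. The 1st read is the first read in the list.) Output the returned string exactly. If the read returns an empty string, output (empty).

Answer: P0I7I78B

Derivation:
After 1 (read(5)): returned 'IEBCU', offset=5
After 2 (read(8)): returned 'P0I7I78B', offset=13
After 3 (seek(9, SET)): offset=9
After 4 (read(5)): returned 'I78B3', offset=14
After 5 (seek(-1, CUR)): offset=13
After 6 (read(8)): returned '30PN6UD', offset=20
After 7 (read(4)): returned '', offset=20
After 8 (read(2)): returned '', offset=20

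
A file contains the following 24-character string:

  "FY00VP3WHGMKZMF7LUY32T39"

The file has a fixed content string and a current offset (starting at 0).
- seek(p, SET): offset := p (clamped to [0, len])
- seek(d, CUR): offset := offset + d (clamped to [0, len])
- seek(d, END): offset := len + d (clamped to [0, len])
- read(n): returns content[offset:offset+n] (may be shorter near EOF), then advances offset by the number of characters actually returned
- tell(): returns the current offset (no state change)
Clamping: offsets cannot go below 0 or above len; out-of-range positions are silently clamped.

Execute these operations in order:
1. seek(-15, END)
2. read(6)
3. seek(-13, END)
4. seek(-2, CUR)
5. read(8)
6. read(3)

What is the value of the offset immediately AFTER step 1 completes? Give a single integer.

After 1 (seek(-15, END)): offset=9

Answer: 9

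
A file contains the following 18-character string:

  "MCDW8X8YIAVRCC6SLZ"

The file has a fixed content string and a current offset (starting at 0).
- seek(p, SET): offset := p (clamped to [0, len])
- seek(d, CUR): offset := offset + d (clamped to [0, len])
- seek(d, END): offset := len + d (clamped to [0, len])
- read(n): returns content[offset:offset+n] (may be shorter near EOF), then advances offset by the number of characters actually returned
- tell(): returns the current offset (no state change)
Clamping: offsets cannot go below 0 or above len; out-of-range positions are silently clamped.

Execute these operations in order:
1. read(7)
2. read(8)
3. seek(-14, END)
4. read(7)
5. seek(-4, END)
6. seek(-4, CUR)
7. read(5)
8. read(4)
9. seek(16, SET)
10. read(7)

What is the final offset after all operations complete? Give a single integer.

Answer: 18

Derivation:
After 1 (read(7)): returned 'MCDW8X8', offset=7
After 2 (read(8)): returned 'YIAVRCC6', offset=15
After 3 (seek(-14, END)): offset=4
After 4 (read(7)): returned '8X8YIAV', offset=11
After 5 (seek(-4, END)): offset=14
After 6 (seek(-4, CUR)): offset=10
After 7 (read(5)): returned 'VRCC6', offset=15
After 8 (read(4)): returned 'SLZ', offset=18
After 9 (seek(16, SET)): offset=16
After 10 (read(7)): returned 'LZ', offset=18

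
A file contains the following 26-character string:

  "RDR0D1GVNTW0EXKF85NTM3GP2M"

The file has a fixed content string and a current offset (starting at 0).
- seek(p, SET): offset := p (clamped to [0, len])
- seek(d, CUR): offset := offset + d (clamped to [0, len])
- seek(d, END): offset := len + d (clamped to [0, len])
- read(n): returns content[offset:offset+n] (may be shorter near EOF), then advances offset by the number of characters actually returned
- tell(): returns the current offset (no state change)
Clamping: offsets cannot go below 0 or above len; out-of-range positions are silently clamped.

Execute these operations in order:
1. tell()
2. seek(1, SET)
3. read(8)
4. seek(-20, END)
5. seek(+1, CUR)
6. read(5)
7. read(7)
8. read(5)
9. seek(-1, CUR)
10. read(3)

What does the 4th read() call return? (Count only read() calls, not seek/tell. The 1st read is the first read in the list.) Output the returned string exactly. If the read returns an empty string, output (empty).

After 1 (tell()): offset=0
After 2 (seek(1, SET)): offset=1
After 3 (read(8)): returned 'DR0D1GVN', offset=9
After 4 (seek(-20, END)): offset=6
After 5 (seek(+1, CUR)): offset=7
After 6 (read(5)): returned 'VNTW0', offset=12
After 7 (read(7)): returned 'EXKF85N', offset=19
After 8 (read(5)): returned 'TM3GP', offset=24
After 9 (seek(-1, CUR)): offset=23
After 10 (read(3)): returned 'P2M', offset=26

Answer: TM3GP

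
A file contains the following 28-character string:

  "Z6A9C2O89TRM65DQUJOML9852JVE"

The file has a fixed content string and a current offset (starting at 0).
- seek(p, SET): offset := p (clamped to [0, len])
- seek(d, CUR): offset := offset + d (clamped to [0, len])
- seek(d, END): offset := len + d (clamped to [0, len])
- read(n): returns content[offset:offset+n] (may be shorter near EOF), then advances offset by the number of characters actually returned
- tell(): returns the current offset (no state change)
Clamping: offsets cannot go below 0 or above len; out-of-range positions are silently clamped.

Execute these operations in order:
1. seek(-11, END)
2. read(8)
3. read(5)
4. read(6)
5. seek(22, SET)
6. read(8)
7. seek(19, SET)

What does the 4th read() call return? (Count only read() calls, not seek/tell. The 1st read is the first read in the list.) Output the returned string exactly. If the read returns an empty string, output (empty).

After 1 (seek(-11, END)): offset=17
After 2 (read(8)): returned 'JOML9852', offset=25
After 3 (read(5)): returned 'JVE', offset=28
After 4 (read(6)): returned '', offset=28
After 5 (seek(22, SET)): offset=22
After 6 (read(8)): returned '852JVE', offset=28
After 7 (seek(19, SET)): offset=19

Answer: 852JVE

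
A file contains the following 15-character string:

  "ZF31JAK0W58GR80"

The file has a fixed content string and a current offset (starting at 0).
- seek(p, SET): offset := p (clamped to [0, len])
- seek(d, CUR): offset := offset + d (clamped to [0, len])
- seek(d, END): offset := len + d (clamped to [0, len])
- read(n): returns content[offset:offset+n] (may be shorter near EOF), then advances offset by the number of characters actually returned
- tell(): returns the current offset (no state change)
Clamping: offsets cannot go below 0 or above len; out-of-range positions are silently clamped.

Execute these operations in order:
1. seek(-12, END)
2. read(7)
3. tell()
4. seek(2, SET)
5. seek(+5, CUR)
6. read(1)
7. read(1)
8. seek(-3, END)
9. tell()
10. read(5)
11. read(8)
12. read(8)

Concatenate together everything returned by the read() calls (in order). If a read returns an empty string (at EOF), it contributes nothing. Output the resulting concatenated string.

After 1 (seek(-12, END)): offset=3
After 2 (read(7)): returned '1JAK0W5', offset=10
After 3 (tell()): offset=10
After 4 (seek(2, SET)): offset=2
After 5 (seek(+5, CUR)): offset=7
After 6 (read(1)): returned '0', offset=8
After 7 (read(1)): returned 'W', offset=9
After 8 (seek(-3, END)): offset=12
After 9 (tell()): offset=12
After 10 (read(5)): returned 'R80', offset=15
After 11 (read(8)): returned '', offset=15
After 12 (read(8)): returned '', offset=15

Answer: 1JAK0W50WR80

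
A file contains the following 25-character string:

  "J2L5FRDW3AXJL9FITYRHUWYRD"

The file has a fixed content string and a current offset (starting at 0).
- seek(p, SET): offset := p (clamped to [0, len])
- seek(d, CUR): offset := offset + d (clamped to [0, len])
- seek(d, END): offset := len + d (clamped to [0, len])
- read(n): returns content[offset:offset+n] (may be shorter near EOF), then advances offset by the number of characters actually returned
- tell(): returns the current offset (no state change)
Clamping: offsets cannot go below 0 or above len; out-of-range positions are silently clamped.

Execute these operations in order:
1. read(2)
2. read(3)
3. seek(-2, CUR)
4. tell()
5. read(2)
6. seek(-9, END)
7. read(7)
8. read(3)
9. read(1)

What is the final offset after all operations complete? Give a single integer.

After 1 (read(2)): returned 'J2', offset=2
After 2 (read(3)): returned 'L5F', offset=5
After 3 (seek(-2, CUR)): offset=3
After 4 (tell()): offset=3
After 5 (read(2)): returned '5F', offset=5
After 6 (seek(-9, END)): offset=16
After 7 (read(7)): returned 'TYRHUWY', offset=23
After 8 (read(3)): returned 'RD', offset=25
After 9 (read(1)): returned '', offset=25

Answer: 25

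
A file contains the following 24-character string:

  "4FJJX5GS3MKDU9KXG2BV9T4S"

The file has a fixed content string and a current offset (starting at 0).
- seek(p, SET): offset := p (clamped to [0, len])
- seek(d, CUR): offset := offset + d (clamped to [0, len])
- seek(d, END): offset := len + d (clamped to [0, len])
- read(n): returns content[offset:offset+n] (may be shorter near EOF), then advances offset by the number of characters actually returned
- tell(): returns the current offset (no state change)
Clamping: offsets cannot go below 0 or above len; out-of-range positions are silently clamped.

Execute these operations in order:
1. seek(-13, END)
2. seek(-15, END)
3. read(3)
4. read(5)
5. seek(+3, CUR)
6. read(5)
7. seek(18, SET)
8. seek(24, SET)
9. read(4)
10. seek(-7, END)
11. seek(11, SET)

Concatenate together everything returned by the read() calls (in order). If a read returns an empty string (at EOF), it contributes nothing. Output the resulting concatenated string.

After 1 (seek(-13, END)): offset=11
After 2 (seek(-15, END)): offset=9
After 3 (read(3)): returned 'MKD', offset=12
After 4 (read(5)): returned 'U9KXG', offset=17
After 5 (seek(+3, CUR)): offset=20
After 6 (read(5)): returned '9T4S', offset=24
After 7 (seek(18, SET)): offset=18
After 8 (seek(24, SET)): offset=24
After 9 (read(4)): returned '', offset=24
After 10 (seek(-7, END)): offset=17
After 11 (seek(11, SET)): offset=11

Answer: MKDU9KXG9T4S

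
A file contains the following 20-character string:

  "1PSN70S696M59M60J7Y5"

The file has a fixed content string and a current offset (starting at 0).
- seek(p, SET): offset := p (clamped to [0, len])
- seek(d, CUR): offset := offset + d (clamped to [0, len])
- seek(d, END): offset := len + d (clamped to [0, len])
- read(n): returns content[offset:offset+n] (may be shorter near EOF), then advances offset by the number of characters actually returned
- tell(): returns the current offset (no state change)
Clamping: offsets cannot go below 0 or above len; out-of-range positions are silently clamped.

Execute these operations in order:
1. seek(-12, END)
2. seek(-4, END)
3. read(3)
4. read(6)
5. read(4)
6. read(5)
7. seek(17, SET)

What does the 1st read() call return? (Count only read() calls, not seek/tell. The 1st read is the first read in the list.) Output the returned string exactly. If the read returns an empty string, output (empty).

Answer: J7Y

Derivation:
After 1 (seek(-12, END)): offset=8
After 2 (seek(-4, END)): offset=16
After 3 (read(3)): returned 'J7Y', offset=19
After 4 (read(6)): returned '5', offset=20
After 5 (read(4)): returned '', offset=20
After 6 (read(5)): returned '', offset=20
After 7 (seek(17, SET)): offset=17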